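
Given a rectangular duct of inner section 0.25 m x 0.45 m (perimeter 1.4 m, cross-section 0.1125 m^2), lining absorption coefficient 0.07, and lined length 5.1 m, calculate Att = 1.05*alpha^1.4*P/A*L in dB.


alpha^1.4 = 0.07^1.4 = 0.0241622
Attenuation rate = 1.05 * alpha^1.4 * P / A
= 1.05 * 0.0241622 * 1.4 / 0.1125 = 0.315719 dB/m
Total Att = 0.315719 * 5.1 = 1.6102 dB


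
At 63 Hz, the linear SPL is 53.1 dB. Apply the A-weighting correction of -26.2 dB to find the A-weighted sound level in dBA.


A-weighting table: 63 Hz -> -26.2 dB correction
SPL_A = SPL + correction = 53.1 + (-26.2) = 26.9 dBA


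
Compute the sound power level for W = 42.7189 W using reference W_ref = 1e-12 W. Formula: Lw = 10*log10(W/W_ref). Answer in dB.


W / W_ref = 42.7189 / 1e-12 = 4.27189e+13
Lw = 10 * log10(4.27189e+13) = 136.31 dB


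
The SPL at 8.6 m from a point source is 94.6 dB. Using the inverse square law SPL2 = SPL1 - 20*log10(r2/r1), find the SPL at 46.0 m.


r2/r1 = 46.0/8.6 = 5.34884
Correction = 20*log10(5.34884) = 14.5652 dB
SPL2 = 94.6 - 14.5652 = 80.035 dB


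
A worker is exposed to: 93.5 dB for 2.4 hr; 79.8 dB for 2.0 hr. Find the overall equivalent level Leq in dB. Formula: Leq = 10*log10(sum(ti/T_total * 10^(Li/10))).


T_total = 2.4 + 2.0 = 4.4 hr
(2.4/4.4) * 10^(93.5/10) = 1.22112e+09
(2.0/4.4) * 10^(79.8/10) = 4.34088e+07
Sum = 1.22112e+09 + 4.34088e+07 = 1.26453e+09
Leq = 10*log10(1.26453e+09) = 91.019 dB


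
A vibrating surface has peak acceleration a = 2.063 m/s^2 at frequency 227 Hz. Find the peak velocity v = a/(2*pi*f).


omega = 2*pi*f = 2*pi*227 = 1426.28 rad/s
v = a / omega = 2.063 / 1426.28 = 0.0014464 m/s


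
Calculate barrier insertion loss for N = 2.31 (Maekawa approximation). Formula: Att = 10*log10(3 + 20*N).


3 + 20*N = 3 + 20*2.31 = 49.2
Att = 10*log10(49.2) = 16.92 dB


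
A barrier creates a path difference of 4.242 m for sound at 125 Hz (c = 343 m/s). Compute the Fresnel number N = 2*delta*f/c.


N = 2*delta*f/c = 2*delta/lambda, where lambda = c/f
lambda = 343 / 125 = 2.744 m
N = 2 * 4.242 / 2.744 = 3.0918


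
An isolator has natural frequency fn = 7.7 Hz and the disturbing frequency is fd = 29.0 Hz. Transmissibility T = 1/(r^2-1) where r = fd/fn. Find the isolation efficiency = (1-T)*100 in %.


r = 29.0 / 7.7 = 3.76623
r^2 - 1 = 3.76623^2 - 1 = 13.1845
T = 1/13.1845 = 0.0758466
Efficiency = (1 - 0.0758466)*100 = 92.415 %


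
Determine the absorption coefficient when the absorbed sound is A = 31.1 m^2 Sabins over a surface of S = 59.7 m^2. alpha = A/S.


Absorption coefficient = absorbed power / incident power
alpha = A / S = 31.1 / 59.7 = 0.52094


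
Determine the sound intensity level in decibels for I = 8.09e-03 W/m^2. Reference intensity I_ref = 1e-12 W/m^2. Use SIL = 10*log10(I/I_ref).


I / I_ref = 8.09e-03 / 1e-12 = 8.09e+09
SIL = 10 * log10(8.09e+09) = 99.079 dB


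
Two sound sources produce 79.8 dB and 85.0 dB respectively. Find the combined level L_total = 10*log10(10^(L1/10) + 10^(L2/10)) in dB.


10^(79.8/10) = 9.54993e+07
10^(85.0/10) = 3.16228e+08
Sum = 9.54993e+07 + 3.16228e+08 = 4.11727e+08
L_total = 10*log10(4.11727e+08) = 86.146 dB


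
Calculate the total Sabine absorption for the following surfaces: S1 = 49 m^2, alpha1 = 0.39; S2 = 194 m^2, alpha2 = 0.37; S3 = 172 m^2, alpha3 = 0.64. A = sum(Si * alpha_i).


49 * 0.39 = 19.11
194 * 0.37 = 71.78
172 * 0.64 = 110.08
A_total = 19.11 + 71.78 + 110.08 = 200.97 m^2


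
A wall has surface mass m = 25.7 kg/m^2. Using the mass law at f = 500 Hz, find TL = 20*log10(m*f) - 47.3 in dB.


m * f = 25.7 * 500 = 12850
20*log10(12850) = 82.1781 dB
TL = 82.1781 - 47.3 = 34.878 dB


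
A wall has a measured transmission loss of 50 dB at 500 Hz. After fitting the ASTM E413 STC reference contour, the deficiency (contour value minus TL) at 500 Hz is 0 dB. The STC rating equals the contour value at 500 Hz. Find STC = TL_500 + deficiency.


By ASTM E413, STC = value of the fitted reference contour at 500 Hz.
Contour value at 500 Hz = TL_500 + deficiency = 50 + 0 = 50
STC = 50


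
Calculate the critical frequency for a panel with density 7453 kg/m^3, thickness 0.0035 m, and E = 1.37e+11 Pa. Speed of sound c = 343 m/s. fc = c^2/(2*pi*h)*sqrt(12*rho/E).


12*rho/E = 12*7453/1.37e+11 = 6.52818e-07
sqrt(12*rho/E) = sqrt(6.52818e-07) = 0.000807972
c^2/(2*pi*h) = 343^2/(2*pi*0.0035) = 5.34983e+06
fc = 5.34983e+06 * 0.000807972 = 4322.5 Hz


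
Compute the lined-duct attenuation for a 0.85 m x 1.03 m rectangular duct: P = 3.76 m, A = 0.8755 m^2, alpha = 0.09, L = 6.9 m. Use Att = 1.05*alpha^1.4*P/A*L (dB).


alpha^1.4 = 0.09^1.4 = 0.034351
Attenuation rate = 1.05 * alpha^1.4 * P / A
= 1.05 * 0.034351 * 3.76 / 0.8755 = 0.154903 dB/m
Total Att = 0.154903 * 6.9 = 1.0688 dB


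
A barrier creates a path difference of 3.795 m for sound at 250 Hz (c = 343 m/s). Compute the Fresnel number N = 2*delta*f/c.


N = 2*delta*f/c = 2*delta/lambda, where lambda = c/f
lambda = 343 / 250 = 1.372 m
N = 2 * 3.795 / 1.372 = 5.5321


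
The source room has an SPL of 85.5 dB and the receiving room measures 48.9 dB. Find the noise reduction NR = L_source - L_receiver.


NR = L_source - L_receiver (difference between source and receiving room levels)
NR = 85.5 - 48.9 = 36.6 dB


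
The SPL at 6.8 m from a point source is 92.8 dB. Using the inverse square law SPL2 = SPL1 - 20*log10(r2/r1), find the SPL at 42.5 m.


r2/r1 = 42.5/6.8 = 6.25
Correction = 20*log10(6.25) = 15.9176 dB
SPL2 = 92.8 - 15.9176 = 76.882 dB


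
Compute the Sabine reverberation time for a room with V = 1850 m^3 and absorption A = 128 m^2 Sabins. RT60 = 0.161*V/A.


RT60 = 0.161 * 1850 / 128 = 2.327 s


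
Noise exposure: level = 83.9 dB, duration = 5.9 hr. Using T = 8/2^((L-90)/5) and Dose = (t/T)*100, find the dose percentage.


T_allowed = 8 / 2^((83.9 - 90)/5) = 18.6357 hr
Dose = 5.9 / 18.6357 * 100 = 31.66 %


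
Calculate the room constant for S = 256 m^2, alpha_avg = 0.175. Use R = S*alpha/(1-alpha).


R = 256 * 0.175 / (1 - 0.175) = 54.303 m^2


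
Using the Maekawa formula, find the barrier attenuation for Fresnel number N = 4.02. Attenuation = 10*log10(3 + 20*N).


3 + 20*N = 3 + 20*4.02 = 83.4
Att = 10*log10(83.4) = 19.212 dB


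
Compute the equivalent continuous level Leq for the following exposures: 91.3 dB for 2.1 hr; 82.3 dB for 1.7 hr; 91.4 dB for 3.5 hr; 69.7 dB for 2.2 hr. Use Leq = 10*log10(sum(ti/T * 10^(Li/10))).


T_total = 2.1 + 1.7 + 3.5 + 2.2 = 9.5 hr
(2.1/9.5) * 10^(91.3/10) = 2.98192e+08
(1.7/9.5) * 10^(82.3/10) = 3.03896e+07
(3.5/9.5) * 10^(91.4/10) = 5.08563e+08
(2.2/9.5) * 10^(69.7/10) = 2.16122e+06
Sum = 2.98192e+08 + 3.03896e+07 + 5.08563e+08 + 2.16122e+06 = 8.39306e+08
Leq = 10*log10(8.39306e+08) = 89.239 dB


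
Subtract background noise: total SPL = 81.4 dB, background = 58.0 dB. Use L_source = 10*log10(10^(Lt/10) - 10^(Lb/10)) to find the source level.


10^(81.4/10) = 1.38038e+08
10^(58.0/10) = 630957
Difference = 1.38038e+08 - 630957 = 1.37407e+08
L_source = 10*log10(1.37407e+08) = 81.38 dB


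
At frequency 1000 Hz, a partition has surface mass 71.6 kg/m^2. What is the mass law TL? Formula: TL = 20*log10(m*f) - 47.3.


m * f = 71.6 * 1000 = 71600
20*log10(71600) = 97.0983 dB
TL = 97.0983 - 47.3 = 49.798 dB


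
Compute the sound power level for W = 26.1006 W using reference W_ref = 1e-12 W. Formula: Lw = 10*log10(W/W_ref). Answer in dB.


W / W_ref = 26.1006 / 1e-12 = 2.61006e+13
Lw = 10 * log10(2.61006e+13) = 134.17 dB


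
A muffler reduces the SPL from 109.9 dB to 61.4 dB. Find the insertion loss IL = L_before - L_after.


Insertion loss = SPL without muffler - SPL with muffler
IL = 109.9 - 61.4 = 48.5 dB


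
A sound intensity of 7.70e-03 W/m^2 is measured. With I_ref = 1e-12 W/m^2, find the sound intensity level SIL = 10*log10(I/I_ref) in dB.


I / I_ref = 7.70e-03 / 1e-12 = 7.7e+09
SIL = 10 * log10(7.7e+09) = 98.865 dB


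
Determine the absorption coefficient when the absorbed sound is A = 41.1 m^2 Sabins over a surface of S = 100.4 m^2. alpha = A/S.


Absorption coefficient = absorbed power / incident power
alpha = A / S = 41.1 / 100.4 = 0.40936


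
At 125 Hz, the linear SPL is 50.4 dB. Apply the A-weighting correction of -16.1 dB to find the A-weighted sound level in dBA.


A-weighting table: 125 Hz -> -16.1 dB correction
SPL_A = SPL + correction = 50.4 + (-16.1) = 34.3 dBA


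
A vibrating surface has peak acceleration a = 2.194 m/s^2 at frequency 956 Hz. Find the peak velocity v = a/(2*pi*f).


omega = 2*pi*f = 2*pi*956 = 6006.73 rad/s
v = a / omega = 2.194 / 6006.73 = 0.00036526 m/s


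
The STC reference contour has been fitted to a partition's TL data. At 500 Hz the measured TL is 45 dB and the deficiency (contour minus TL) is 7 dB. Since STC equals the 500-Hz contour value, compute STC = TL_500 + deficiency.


By ASTM E413, STC = value of the fitted reference contour at 500 Hz.
Contour value at 500 Hz = TL_500 + deficiency = 45 + 7 = 52
STC = 52


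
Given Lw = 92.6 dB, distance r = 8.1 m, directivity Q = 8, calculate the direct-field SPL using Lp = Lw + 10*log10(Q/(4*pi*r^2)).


4*pi*r^2 = 4*pi*8.1^2 = 824.48 m^2
Q / (4*pi*r^2) = 8 / 824.48 = 0.00970309
Lp = 92.6 + 10*log10(0.00970309) = 72.469 dB


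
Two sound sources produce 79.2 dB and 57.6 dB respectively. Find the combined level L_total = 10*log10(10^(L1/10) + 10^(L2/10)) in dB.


10^(79.2/10) = 8.31764e+07
10^(57.6/10) = 575440
Sum = 8.31764e+07 + 575440 = 8.37518e+07
L_total = 10*log10(8.37518e+07) = 79.23 dB


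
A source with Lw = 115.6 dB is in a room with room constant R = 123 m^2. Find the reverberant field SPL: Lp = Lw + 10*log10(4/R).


4/R = 4/123 = 0.0325203
Lp = 115.6 + 10*log10(0.0325203) = 100.72 dB


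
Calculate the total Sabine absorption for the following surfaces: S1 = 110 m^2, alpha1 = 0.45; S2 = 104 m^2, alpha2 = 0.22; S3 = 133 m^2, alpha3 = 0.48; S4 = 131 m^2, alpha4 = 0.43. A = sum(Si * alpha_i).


110 * 0.45 = 49.5
104 * 0.22 = 22.88
133 * 0.48 = 63.84
131 * 0.43 = 56.33
A_total = 49.5 + 22.88 + 63.84 + 56.33 = 192.55 m^2


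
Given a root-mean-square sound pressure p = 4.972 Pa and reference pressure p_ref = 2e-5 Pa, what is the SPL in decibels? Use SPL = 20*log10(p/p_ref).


p / p_ref = 4.972 / 2e-5 = 248600
SPL = 20 * log10(248600) = 107.91 dB


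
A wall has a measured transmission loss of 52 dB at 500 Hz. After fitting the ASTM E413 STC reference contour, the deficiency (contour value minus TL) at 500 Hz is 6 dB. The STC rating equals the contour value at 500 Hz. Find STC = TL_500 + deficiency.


By ASTM E413, STC = value of the fitted reference contour at 500 Hz.
Contour value at 500 Hz = TL_500 + deficiency = 52 + 6 = 58
STC = 58


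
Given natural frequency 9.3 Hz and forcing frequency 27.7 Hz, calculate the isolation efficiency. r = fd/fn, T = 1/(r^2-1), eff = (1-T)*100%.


r = 27.7 / 9.3 = 2.97849
r^2 - 1 = 2.97849^2 - 1 = 7.8714
T = 1/7.8714 = 0.127042
Efficiency = (1 - 0.127042)*100 = 87.296 %


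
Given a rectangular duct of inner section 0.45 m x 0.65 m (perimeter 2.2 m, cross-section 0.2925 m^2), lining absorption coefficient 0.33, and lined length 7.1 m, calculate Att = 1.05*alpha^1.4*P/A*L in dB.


alpha^1.4 = 0.33^1.4 = 0.211797
Attenuation rate = 1.05 * alpha^1.4 * P / A
= 1.05 * 0.211797 * 2.2 / 0.2925 = 1.67265 dB/m
Total Att = 1.67265 * 7.1 = 11.876 dB


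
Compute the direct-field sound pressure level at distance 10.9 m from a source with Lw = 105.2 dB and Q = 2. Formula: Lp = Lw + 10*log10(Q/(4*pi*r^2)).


4*pi*r^2 = 4*pi*10.9^2 = 1493.01 m^2
Q / (4*pi*r^2) = 2 / 1493.01 = 0.00133958
Lp = 105.2 + 10*log10(0.00133958) = 76.47 dB


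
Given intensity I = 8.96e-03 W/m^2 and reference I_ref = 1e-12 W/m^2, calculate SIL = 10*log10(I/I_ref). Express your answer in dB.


I / I_ref = 8.96e-03 / 1e-12 = 8.96e+09
SIL = 10 * log10(8.96e+09) = 99.523 dB


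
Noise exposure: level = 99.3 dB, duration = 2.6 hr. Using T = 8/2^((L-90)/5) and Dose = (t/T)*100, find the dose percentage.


T_allowed = 8 / 2^((99.3 - 90)/5) = 2.20381 hr
Dose = 2.6 / 2.20381 * 100 = 117.98 %


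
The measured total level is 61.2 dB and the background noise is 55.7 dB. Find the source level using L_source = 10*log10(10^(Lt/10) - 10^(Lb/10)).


10^(61.2/10) = 1.31826e+06
10^(55.7/10) = 371535
Difference = 1.31826e+06 - 371535 = 946725
L_source = 10*log10(946725) = 59.762 dB


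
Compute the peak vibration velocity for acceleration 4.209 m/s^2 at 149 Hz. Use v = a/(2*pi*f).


omega = 2*pi*f = 2*pi*149 = 936.195 rad/s
v = a / omega = 4.209 / 936.195 = 0.0044959 m/s


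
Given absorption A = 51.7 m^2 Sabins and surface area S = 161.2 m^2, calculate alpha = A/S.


Absorption coefficient = absorbed power / incident power
alpha = A / S = 51.7 / 161.2 = 0.32072


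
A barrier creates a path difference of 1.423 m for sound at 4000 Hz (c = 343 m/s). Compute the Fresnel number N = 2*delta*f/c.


N = 2*delta*f/c = 2*delta/lambda, where lambda = c/f
lambda = 343 / 4000 = 0.08575 m
N = 2 * 1.423 / 0.08575 = 33.19


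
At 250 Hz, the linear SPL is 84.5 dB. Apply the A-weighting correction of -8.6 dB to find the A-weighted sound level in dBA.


A-weighting table: 250 Hz -> -8.6 dB correction
SPL_A = SPL + correction = 84.5 + (-8.6) = 75.9 dBA


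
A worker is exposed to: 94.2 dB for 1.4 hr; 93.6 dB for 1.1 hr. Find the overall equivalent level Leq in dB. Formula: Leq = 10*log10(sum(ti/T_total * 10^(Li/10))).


T_total = 1.4 + 1.1 = 2.5 hr
(1.4/2.5) * 10^(94.2/10) = 1.47295e+09
(1.1/2.5) * 10^(93.6/10) = 1.00798e+09
Sum = 1.47295e+09 + 1.00798e+09 = 2.48093e+09
Leq = 10*log10(2.48093e+09) = 93.946 dB


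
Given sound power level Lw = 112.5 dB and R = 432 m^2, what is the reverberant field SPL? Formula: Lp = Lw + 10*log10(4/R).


4/R = 4/432 = 0.00925926
Lp = 112.5 + 10*log10(0.00925926) = 92.166 dB


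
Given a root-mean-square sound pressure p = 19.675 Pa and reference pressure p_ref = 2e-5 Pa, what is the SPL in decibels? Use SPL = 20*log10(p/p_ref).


p / p_ref = 19.675 / 2e-5 = 983750
SPL = 20 * log10(983750) = 119.86 dB


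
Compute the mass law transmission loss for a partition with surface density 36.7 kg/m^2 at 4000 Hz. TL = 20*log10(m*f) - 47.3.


m * f = 36.7 * 4000 = 146800
20*log10(146800) = 103.335 dB
TL = 103.335 - 47.3 = 56.035 dB


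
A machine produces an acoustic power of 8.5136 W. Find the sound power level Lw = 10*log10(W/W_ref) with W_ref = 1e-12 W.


W / W_ref = 8.5136 / 1e-12 = 8.5136e+12
Lw = 10 * log10(8.5136e+12) = 129.3 dB


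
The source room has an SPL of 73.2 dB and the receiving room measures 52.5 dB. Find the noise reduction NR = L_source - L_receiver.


NR = L_source - L_receiver (difference between source and receiving room levels)
NR = 73.2 - 52.5 = 20.7 dB


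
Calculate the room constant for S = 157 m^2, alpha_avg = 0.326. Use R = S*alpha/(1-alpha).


R = 157 * 0.326 / (1 - 0.326) = 75.938 m^2


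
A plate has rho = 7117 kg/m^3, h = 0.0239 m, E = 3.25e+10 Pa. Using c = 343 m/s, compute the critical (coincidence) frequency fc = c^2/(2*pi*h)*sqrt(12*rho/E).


12*rho/E = 12*7117/3.25e+10 = 2.62782e-06
sqrt(12*rho/E) = sqrt(2.62782e-06) = 0.00162106
c^2/(2*pi*h) = 343^2/(2*pi*0.0239) = 783449
fc = 783449 * 0.00162106 = 1270 Hz


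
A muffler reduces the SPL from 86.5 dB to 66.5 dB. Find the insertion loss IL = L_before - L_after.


Insertion loss = SPL without muffler - SPL with muffler
IL = 86.5 - 66.5 = 20 dB


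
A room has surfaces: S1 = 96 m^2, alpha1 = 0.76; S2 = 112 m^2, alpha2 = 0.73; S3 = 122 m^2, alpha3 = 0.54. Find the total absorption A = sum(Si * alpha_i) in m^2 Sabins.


96 * 0.76 = 72.96
112 * 0.73 = 81.76
122 * 0.54 = 65.88
A_total = 72.96 + 81.76 + 65.88 = 220.6 m^2


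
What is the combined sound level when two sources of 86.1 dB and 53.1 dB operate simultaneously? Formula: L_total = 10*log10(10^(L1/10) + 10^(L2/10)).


10^(86.1/10) = 4.0738e+08
10^(53.1/10) = 204174
Sum = 4.0738e+08 + 204174 = 4.07584e+08
L_total = 10*log10(4.07584e+08) = 86.102 dB


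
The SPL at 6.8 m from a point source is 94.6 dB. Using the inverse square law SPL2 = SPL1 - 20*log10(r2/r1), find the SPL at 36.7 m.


r2/r1 = 36.7/6.8 = 5.39706
Correction = 20*log10(5.39706) = 14.6431 dB
SPL2 = 94.6 - 14.6431 = 79.957 dB


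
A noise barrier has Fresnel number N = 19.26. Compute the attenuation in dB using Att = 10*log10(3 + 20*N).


3 + 20*N = 3 + 20*19.26 = 388.2
Att = 10*log10(388.2) = 25.891 dB


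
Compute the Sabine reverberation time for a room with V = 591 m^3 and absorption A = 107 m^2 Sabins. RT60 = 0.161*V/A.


RT60 = 0.161 * 591 / 107 = 0.88926 s


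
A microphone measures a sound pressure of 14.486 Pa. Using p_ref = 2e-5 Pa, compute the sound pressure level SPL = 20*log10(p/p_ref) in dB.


p / p_ref = 14.486 / 2e-5 = 724300
SPL = 20 * log10(724300) = 117.2 dB


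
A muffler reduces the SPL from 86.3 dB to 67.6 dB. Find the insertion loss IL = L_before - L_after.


Insertion loss = SPL without muffler - SPL with muffler
IL = 86.3 - 67.6 = 18.7 dB


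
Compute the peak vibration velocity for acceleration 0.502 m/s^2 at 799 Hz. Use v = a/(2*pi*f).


omega = 2*pi*f = 2*pi*799 = 5020.27 rad/s
v = a / omega = 0.502 / 5020.27 = 9.9995e-05 m/s


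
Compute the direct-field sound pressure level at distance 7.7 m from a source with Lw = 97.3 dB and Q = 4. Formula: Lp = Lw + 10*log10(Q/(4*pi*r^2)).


4*pi*r^2 = 4*pi*7.7^2 = 745.06 m^2
Q / (4*pi*r^2) = 4 / 745.06 = 0.0053687
Lp = 97.3 + 10*log10(0.0053687) = 74.599 dB


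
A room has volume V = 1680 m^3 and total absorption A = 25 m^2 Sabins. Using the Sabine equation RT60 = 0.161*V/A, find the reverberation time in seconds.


RT60 = 0.161 * 1680 / 25 = 10.819 s


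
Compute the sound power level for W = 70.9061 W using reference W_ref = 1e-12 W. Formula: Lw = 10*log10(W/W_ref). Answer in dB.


W / W_ref = 70.9061 / 1e-12 = 7.09061e+13
Lw = 10 * log10(7.09061e+13) = 138.51 dB


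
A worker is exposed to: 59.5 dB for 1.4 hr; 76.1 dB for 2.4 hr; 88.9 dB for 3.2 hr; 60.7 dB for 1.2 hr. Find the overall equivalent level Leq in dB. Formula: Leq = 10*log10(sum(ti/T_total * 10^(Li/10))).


T_total = 1.4 + 2.4 + 3.2 + 1.2 = 8.2 hr
(1.4/8.2) * 10^(59.5/10) = 152165
(2.4/8.2) * 10^(76.1/10) = 1.19233e+07
(3.2/8.2) * 10^(88.9/10) = 3.02926e+08
(1.2/8.2) * 10^(60.7/10) = 171936
Sum = 152165 + 1.19233e+07 + 3.02926e+08 + 171936 = 3.15173e+08
Leq = 10*log10(3.15173e+08) = 84.985 dB


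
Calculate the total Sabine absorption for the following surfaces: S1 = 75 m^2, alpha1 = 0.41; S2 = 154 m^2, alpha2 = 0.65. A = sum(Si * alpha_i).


75 * 0.41 = 30.75
154 * 0.65 = 100.1
A_total = 30.75 + 100.1 = 130.85 m^2


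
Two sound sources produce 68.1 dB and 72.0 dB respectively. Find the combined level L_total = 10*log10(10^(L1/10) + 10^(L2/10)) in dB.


10^(68.1/10) = 6.45654e+06
10^(72.0/10) = 1.58489e+07
Sum = 6.45654e+06 + 1.58489e+07 = 2.23054e+07
L_total = 10*log10(2.23054e+07) = 73.484 dB


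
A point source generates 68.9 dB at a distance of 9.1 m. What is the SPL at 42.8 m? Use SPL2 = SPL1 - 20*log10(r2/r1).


r2/r1 = 42.8/9.1 = 4.7033
Correction = 20*log10(4.7033) = 13.4481 dB
SPL2 = 68.9 - 13.4481 = 55.452 dB


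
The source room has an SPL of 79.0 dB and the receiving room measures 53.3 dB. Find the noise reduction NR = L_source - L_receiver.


NR = L_source - L_receiver (difference between source and receiving room levels)
NR = 79.0 - 53.3 = 25.7 dB


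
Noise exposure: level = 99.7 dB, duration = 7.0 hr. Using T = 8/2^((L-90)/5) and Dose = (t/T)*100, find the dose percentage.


T_allowed = 8 / 2^((99.7 - 90)/5) = 2.08493 hr
Dose = 7.0 / 2.08493 * 100 = 335.74 %


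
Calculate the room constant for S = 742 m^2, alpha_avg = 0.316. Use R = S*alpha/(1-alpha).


R = 742 * 0.316 / (1 - 0.316) = 342.8 m^2


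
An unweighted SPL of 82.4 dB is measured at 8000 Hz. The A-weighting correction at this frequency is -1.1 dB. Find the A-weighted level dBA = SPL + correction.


A-weighting table: 8000 Hz -> -1.1 dB correction
SPL_A = SPL + correction = 82.4 + (-1.1) = 81.3 dBA


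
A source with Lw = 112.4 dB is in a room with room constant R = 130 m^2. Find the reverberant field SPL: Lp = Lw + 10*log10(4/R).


4/R = 4/130 = 0.0307692
Lp = 112.4 + 10*log10(0.0307692) = 97.281 dB


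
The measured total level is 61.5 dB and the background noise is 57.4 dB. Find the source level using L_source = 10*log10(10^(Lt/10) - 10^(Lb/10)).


10^(61.5/10) = 1.41254e+06
10^(57.4/10) = 549541
Difference = 1.41254e+06 - 549541 = 862999
L_source = 10*log10(862999) = 59.36 dB


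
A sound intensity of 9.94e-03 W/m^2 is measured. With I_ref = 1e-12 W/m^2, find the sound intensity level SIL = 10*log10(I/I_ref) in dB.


I / I_ref = 9.94e-03 / 1e-12 = 9.94e+09
SIL = 10 * log10(9.94e+09) = 99.974 dB


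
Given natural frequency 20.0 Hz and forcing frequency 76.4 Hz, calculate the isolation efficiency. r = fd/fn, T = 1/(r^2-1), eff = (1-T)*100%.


r = 76.4 / 20.0 = 3.82
r^2 - 1 = 3.82^2 - 1 = 13.5924
T = 1/13.5924 = 0.0735705
Efficiency = (1 - 0.0735705)*100 = 92.643 %


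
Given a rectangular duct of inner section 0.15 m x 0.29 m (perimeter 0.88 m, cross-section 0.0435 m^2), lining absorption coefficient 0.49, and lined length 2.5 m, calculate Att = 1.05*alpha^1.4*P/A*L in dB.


alpha^1.4 = 0.49^1.4 = 0.368362
Attenuation rate = 1.05 * alpha^1.4 * P / A
= 1.05 * 0.368362 * 0.88 / 0.0435 = 7.82452 dB/m
Total Att = 7.82452 * 2.5 = 19.561 dB


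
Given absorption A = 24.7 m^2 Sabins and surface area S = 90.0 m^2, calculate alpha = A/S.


Absorption coefficient = absorbed power / incident power
alpha = A / S = 24.7 / 90.0 = 0.27444


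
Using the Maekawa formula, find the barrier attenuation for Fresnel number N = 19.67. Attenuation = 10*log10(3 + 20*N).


3 + 20*N = 3 + 20*19.67 = 396.4
Att = 10*log10(396.4) = 25.981 dB


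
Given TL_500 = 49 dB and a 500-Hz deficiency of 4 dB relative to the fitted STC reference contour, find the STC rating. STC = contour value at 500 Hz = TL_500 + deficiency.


By ASTM E413, STC = value of the fitted reference contour at 500 Hz.
Contour value at 500 Hz = TL_500 + deficiency = 49 + 4 = 53
STC = 53


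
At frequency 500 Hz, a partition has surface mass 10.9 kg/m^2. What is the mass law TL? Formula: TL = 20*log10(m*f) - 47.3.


m * f = 10.9 * 500 = 5450
20*log10(5450) = 74.7279 dB
TL = 74.7279 - 47.3 = 27.428 dB


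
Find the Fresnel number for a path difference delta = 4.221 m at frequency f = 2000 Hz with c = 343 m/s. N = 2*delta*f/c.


N = 2*delta*f/c = 2*delta/lambda, where lambda = c/f
lambda = 343 / 2000 = 0.1715 m
N = 2 * 4.221 / 0.1715 = 49.224


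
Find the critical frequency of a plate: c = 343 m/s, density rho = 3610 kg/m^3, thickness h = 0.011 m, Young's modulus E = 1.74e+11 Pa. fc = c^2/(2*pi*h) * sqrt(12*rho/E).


12*rho/E = 12*3610/1.74e+11 = 2.48966e-07
sqrt(12*rho/E) = sqrt(2.48966e-07) = 0.000498965
c^2/(2*pi*h) = 343^2/(2*pi*0.011) = 1.70222e+06
fc = 1.70222e+06 * 0.000498965 = 849.35 Hz


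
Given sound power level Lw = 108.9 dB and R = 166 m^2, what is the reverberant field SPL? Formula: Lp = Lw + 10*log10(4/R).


4/R = 4/166 = 0.0240964
Lp = 108.9 + 10*log10(0.0240964) = 92.72 dB


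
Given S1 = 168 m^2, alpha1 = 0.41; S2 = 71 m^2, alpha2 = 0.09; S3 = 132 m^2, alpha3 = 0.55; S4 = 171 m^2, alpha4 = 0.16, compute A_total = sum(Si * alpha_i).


168 * 0.41 = 68.88
71 * 0.09 = 6.39
132 * 0.55 = 72.6
171 * 0.16 = 27.36
A_total = 68.88 + 6.39 + 72.6 + 27.36 = 175.23 m^2


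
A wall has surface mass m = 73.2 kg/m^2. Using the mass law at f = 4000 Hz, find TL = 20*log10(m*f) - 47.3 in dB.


m * f = 73.2 * 4000 = 292800
20*log10(292800) = 109.331 dB
TL = 109.331 - 47.3 = 62.031 dB


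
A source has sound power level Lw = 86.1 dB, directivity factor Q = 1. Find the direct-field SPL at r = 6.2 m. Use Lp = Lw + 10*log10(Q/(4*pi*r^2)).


4*pi*r^2 = 4*pi*6.2^2 = 483.051 m^2
Q / (4*pi*r^2) = 1 / 483.051 = 0.00207017
Lp = 86.1 + 10*log10(0.00207017) = 59.26 dB


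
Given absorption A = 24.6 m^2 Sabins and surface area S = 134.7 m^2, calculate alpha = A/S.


Absorption coefficient = absorbed power / incident power
alpha = A / S = 24.6 / 134.7 = 0.18263


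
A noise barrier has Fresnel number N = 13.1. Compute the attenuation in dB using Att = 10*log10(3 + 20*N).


3 + 20*N = 3 + 20*13.1 = 265
Att = 10*log10(265) = 24.232 dB


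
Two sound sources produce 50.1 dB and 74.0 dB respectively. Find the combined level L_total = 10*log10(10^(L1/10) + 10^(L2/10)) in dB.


10^(50.1/10) = 102329
10^(74.0/10) = 2.51189e+07
Sum = 102329 + 2.51189e+07 = 2.52212e+07
L_total = 10*log10(2.52212e+07) = 74.018 dB


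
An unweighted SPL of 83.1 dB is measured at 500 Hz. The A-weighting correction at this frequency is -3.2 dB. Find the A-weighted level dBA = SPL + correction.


A-weighting table: 500 Hz -> -3.2 dB correction
SPL_A = SPL + correction = 83.1 + (-3.2) = 79.9 dBA


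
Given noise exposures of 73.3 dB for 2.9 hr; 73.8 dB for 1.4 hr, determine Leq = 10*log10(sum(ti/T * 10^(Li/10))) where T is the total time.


T_total = 2.9 + 1.4 = 4.3 hr
(2.9/4.3) * 10^(73.3/10) = 1.44188e+07
(1.4/4.3) * 10^(73.8/10) = 7.81015e+06
Sum = 1.44188e+07 + 7.81015e+06 = 2.2229e+07
Leq = 10*log10(2.2229e+07) = 73.469 dB


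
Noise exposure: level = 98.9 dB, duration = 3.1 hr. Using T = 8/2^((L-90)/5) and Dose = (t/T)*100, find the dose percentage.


T_allowed = 8 / 2^((98.9 - 90)/5) = 2.32947 hr
Dose = 3.1 / 2.32947 * 100 = 133.08 %


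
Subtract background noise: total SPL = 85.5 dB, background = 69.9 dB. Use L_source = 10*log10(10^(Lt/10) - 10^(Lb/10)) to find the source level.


10^(85.5/10) = 3.54813e+08
10^(69.9/10) = 9.77237e+06
Difference = 3.54813e+08 - 9.77237e+06 = 3.45041e+08
L_source = 10*log10(3.45041e+08) = 85.379 dB


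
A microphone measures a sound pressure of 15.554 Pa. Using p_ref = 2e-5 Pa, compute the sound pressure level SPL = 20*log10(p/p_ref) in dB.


p / p_ref = 15.554 / 2e-5 = 777700
SPL = 20 * log10(777700) = 117.82 dB


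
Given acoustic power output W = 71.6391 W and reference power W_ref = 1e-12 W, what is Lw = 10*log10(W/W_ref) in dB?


W / W_ref = 71.6391 / 1e-12 = 7.16391e+13
Lw = 10 * log10(7.16391e+13) = 138.55 dB


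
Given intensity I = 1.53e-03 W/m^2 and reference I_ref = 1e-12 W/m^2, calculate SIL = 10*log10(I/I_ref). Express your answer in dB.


I / I_ref = 1.53e-03 / 1e-12 = 1.53e+09
SIL = 10 * log10(1.53e+09) = 91.847 dB


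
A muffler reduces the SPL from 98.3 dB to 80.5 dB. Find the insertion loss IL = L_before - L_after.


Insertion loss = SPL without muffler - SPL with muffler
IL = 98.3 - 80.5 = 17.8 dB


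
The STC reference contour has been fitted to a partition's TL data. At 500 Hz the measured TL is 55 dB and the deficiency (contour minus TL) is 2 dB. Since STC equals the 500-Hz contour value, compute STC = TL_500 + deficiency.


By ASTM E413, STC = value of the fitted reference contour at 500 Hz.
Contour value at 500 Hz = TL_500 + deficiency = 55 + 2 = 57
STC = 57


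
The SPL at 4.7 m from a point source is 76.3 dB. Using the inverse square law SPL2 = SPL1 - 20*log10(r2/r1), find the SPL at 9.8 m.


r2/r1 = 9.8/4.7 = 2.08511
Correction = 20*log10(2.08511) = 6.38258 dB
SPL2 = 76.3 - 6.38258 = 69.917 dB


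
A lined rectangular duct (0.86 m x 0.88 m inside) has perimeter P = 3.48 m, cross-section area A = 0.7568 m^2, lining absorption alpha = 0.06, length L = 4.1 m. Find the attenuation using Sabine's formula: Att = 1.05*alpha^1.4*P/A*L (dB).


alpha^1.4 = 0.06^1.4 = 0.0194721
Attenuation rate = 1.05 * alpha^1.4 * P / A
= 1.05 * 0.0194721 * 3.48 / 0.7568 = 0.0940157 dB/m
Total Att = 0.0940157 * 4.1 = 0.38546 dB


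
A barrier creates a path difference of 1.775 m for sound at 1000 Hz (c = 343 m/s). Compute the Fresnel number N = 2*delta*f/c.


N = 2*delta*f/c = 2*delta/lambda, where lambda = c/f
lambda = 343 / 1000 = 0.343 m
N = 2 * 1.775 / 0.343 = 10.35


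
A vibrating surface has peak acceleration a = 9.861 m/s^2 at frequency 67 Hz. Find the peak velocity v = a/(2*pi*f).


omega = 2*pi*f = 2*pi*67 = 420.973 rad/s
v = a / omega = 9.861 / 420.973 = 0.023424 m/s


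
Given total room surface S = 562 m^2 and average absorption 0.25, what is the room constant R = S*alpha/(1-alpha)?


R = 562 * 0.25 / (1 - 0.25) = 187.33 m^2


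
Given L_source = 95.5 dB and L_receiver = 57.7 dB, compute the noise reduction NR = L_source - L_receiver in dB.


NR = L_source - L_receiver (difference between source and receiving room levels)
NR = 95.5 - 57.7 = 37.8 dB


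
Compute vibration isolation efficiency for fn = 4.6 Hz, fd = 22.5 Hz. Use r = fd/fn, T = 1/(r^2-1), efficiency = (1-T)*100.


r = 22.5 / 4.6 = 4.8913
r^2 - 1 = 4.8913^2 - 1 = 22.9248
T = 1/22.9248 = 0.0436209
Efficiency = (1 - 0.0436209)*100 = 95.638 %


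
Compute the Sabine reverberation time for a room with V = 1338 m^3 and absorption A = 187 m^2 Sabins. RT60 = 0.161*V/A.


RT60 = 0.161 * 1338 / 187 = 1.152 s


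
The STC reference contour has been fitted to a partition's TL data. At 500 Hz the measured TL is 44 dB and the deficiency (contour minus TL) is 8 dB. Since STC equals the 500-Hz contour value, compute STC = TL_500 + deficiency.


By ASTM E413, STC = value of the fitted reference contour at 500 Hz.
Contour value at 500 Hz = TL_500 + deficiency = 44 + 8 = 52
STC = 52


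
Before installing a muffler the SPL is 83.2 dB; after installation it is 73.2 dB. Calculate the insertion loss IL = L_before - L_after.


Insertion loss = SPL without muffler - SPL with muffler
IL = 83.2 - 73.2 = 10 dB


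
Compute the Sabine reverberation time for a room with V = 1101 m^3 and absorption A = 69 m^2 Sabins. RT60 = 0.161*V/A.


RT60 = 0.161 * 1101 / 69 = 2.569 s


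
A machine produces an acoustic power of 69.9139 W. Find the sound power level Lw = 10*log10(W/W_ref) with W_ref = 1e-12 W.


W / W_ref = 69.9139 / 1e-12 = 6.99139e+13
Lw = 10 * log10(6.99139e+13) = 138.45 dB


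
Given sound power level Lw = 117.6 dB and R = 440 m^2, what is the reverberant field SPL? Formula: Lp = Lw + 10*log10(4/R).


4/R = 4/440 = 0.00909091
Lp = 117.6 + 10*log10(0.00909091) = 97.186 dB


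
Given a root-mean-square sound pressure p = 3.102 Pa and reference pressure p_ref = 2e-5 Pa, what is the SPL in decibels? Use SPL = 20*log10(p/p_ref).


p / p_ref = 3.102 / 2e-5 = 155100
SPL = 20 * log10(155100) = 103.81 dB


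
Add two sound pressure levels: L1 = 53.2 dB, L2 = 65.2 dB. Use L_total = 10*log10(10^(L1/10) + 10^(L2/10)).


10^(53.2/10) = 208930
10^(65.2/10) = 3.31131e+06
Sum = 208930 + 3.31131e+06 = 3.52024e+06
L_total = 10*log10(3.52024e+06) = 65.466 dB


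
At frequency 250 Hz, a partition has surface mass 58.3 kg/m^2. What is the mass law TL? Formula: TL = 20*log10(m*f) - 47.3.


m * f = 58.3 * 250 = 14575
20*log10(14575) = 83.2722 dB
TL = 83.2722 - 47.3 = 35.972 dB


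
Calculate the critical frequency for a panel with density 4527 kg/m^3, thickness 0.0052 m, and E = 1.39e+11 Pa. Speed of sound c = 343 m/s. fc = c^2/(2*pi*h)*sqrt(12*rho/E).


12*rho/E = 12*4527/1.39e+11 = 3.9082e-07
sqrt(12*rho/E) = sqrt(3.9082e-07) = 0.000625156
c^2/(2*pi*h) = 343^2/(2*pi*0.0052) = 3.60085e+06
fc = 3.60085e+06 * 0.000625156 = 2251.1 Hz


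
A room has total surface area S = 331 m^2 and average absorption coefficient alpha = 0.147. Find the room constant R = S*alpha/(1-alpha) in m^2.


R = 331 * 0.147 / (1 - 0.147) = 57.042 m^2


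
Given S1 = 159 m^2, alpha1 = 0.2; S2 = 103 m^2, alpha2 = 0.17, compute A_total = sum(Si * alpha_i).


159 * 0.2 = 31.8
103 * 0.17 = 17.51
A_total = 31.8 + 17.51 = 49.31 m^2


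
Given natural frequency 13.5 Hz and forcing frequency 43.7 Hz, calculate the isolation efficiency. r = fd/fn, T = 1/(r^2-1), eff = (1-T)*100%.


r = 43.7 / 13.5 = 3.23704
r^2 - 1 = 3.23704^2 - 1 = 9.47843
T = 1/9.47843 = 0.105503
Efficiency = (1 - 0.105503)*100 = 89.45 %


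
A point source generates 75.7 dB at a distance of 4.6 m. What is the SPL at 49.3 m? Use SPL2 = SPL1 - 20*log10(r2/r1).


r2/r1 = 49.3/4.6 = 10.7174
Correction = 20*log10(10.7174) = 20.6018 dB
SPL2 = 75.7 - 20.6018 = 55.098 dB


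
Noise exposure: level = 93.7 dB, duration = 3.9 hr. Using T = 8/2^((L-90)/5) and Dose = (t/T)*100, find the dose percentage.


T_allowed = 8 / 2^((93.7 - 90)/5) = 4.78991 hr
Dose = 3.9 / 4.78991 * 100 = 81.421 %


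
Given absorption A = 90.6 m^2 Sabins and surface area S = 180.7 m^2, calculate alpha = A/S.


Absorption coefficient = absorbed power / incident power
alpha = A / S = 90.6 / 180.7 = 0.50138


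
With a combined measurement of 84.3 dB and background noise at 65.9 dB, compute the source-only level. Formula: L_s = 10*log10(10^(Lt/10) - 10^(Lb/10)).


10^(84.3/10) = 2.69153e+08
10^(65.9/10) = 3.89045e+06
Difference = 2.69153e+08 - 3.89045e+06 = 2.65263e+08
L_source = 10*log10(2.65263e+08) = 84.237 dB


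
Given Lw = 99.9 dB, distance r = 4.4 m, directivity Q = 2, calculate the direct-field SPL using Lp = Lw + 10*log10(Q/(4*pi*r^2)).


4*pi*r^2 = 4*pi*4.4^2 = 243.285 m^2
Q / (4*pi*r^2) = 2 / 243.285 = 0.00822081
Lp = 99.9 + 10*log10(0.00822081) = 79.049 dB


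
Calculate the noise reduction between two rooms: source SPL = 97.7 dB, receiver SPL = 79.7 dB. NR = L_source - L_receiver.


NR = L_source - L_receiver (difference between source and receiving room levels)
NR = 97.7 - 79.7 = 18 dB


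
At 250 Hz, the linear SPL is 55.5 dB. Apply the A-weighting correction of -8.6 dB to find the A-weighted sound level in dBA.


A-weighting table: 250 Hz -> -8.6 dB correction
SPL_A = SPL + correction = 55.5 + (-8.6) = 46.9 dBA


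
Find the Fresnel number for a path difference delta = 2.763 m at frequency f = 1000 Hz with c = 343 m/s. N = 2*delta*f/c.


N = 2*delta*f/c = 2*delta/lambda, where lambda = c/f
lambda = 343 / 1000 = 0.343 m
N = 2 * 2.763 / 0.343 = 16.111


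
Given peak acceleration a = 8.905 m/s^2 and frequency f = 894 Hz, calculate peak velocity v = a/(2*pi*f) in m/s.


omega = 2*pi*f = 2*pi*894 = 5617.17 rad/s
v = a / omega = 8.905 / 5617.17 = 0.0015853 m/s


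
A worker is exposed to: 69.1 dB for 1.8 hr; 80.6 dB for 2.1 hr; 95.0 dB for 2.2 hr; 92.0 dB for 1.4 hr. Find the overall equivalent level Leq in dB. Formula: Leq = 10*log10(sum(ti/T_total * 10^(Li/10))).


T_total = 1.8 + 2.1 + 2.2 + 1.4 = 7.5 hr
(1.8/7.5) * 10^(69.1/10) = 1.95079e+06
(2.1/7.5) * 10^(80.6/10) = 3.21483e+07
(2.2/7.5) * 10^(95.0/10) = 9.27601e+08
(1.4/7.5) * 10^(92.0/10) = 2.95847e+08
Sum = 1.95079e+06 + 3.21483e+07 + 9.27601e+08 + 2.95847e+08 = 1.25755e+09
Leq = 10*log10(1.25755e+09) = 90.995 dB


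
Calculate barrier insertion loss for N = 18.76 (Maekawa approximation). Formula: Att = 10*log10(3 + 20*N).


3 + 20*N = 3 + 20*18.76 = 378.2
Att = 10*log10(378.2) = 25.777 dB


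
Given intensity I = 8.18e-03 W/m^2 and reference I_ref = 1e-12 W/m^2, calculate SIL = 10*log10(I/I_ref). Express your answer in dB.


I / I_ref = 8.18e-03 / 1e-12 = 8.18e+09
SIL = 10 * log10(8.18e+09) = 99.128 dB


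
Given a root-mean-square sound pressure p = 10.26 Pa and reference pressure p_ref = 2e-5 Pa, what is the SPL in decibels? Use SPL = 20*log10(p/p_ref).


p / p_ref = 10.26 / 2e-5 = 513000
SPL = 20 * log10(513000) = 114.2 dB


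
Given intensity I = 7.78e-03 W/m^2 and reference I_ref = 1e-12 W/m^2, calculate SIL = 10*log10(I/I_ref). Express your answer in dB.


I / I_ref = 7.78e-03 / 1e-12 = 7.78e+09
SIL = 10 * log10(7.78e+09) = 98.91 dB


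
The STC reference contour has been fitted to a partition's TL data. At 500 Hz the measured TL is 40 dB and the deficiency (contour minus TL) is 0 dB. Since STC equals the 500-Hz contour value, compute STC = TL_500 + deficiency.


By ASTM E413, STC = value of the fitted reference contour at 500 Hz.
Contour value at 500 Hz = TL_500 + deficiency = 40 + 0 = 40
STC = 40


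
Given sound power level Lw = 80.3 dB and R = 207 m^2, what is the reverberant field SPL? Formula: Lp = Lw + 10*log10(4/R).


4/R = 4/207 = 0.0193237
Lp = 80.3 + 10*log10(0.0193237) = 63.161 dB


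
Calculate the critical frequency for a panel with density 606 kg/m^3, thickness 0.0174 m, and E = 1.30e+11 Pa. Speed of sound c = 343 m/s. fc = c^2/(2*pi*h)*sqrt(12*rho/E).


12*rho/E = 12*606/1.30e+11 = 5.59385e-08
sqrt(12*rho/E) = sqrt(5.59385e-08) = 0.000236513
c^2/(2*pi*h) = 343^2/(2*pi*0.0174) = 1.07612e+06
fc = 1.07612e+06 * 0.000236513 = 254.52 Hz


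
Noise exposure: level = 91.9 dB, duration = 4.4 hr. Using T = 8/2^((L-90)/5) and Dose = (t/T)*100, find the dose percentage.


T_allowed = 8 / 2^((91.9 - 90)/5) = 6.1475 hr
Dose = 4.4 / 6.1475 * 100 = 71.574 %


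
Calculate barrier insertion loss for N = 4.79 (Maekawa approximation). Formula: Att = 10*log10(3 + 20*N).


3 + 20*N = 3 + 20*4.79 = 98.8
Att = 10*log10(98.8) = 19.948 dB


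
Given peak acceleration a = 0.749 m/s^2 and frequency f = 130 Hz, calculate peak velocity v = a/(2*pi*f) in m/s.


omega = 2*pi*f = 2*pi*130 = 816.814 rad/s
v = a / omega = 0.749 / 816.814 = 0.00091698 m/s


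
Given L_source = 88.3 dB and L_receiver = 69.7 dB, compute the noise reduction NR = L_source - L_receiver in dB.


NR = L_source - L_receiver (difference between source and receiving room levels)
NR = 88.3 - 69.7 = 18.6 dB


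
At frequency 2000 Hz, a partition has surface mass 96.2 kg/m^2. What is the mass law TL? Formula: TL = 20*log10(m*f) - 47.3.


m * f = 96.2 * 2000 = 192400
20*log10(192400) = 105.684 dB
TL = 105.684 - 47.3 = 58.384 dB


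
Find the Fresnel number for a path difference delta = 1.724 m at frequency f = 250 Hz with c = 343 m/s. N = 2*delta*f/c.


N = 2*delta*f/c = 2*delta/lambda, where lambda = c/f
lambda = 343 / 250 = 1.372 m
N = 2 * 1.724 / 1.372 = 2.5131


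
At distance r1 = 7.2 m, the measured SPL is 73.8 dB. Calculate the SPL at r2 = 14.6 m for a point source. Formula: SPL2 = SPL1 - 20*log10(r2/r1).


r2/r1 = 14.6/7.2 = 2.02778
Correction = 20*log10(2.02778) = 6.14042 dB
SPL2 = 73.8 - 6.14042 = 67.66 dB


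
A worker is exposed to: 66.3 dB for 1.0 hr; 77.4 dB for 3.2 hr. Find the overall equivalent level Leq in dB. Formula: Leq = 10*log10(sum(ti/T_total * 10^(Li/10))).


T_total = 1.0 + 3.2 = 4.2 hr
(1.0/4.2) * 10^(66.3/10) = 1.01567e+06
(3.2/4.2) * 10^(77.4/10) = 4.18698e+07
Sum = 1.01567e+06 + 4.18698e+07 = 4.28855e+07
Leq = 10*log10(4.28855e+07) = 76.323 dB


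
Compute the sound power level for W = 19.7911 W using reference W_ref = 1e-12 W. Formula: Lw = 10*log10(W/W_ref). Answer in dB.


W / W_ref = 19.7911 / 1e-12 = 1.97911e+13
Lw = 10 * log10(1.97911e+13) = 132.96 dB


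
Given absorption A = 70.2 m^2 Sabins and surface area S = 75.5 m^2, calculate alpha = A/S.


Absorption coefficient = absorbed power / incident power
alpha = A / S = 70.2 / 75.5 = 0.9298


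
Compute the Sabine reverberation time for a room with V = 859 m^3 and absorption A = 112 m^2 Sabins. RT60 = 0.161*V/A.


RT60 = 0.161 * 859 / 112 = 1.2348 s


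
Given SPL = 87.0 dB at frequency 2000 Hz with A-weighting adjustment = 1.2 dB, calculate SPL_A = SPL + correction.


A-weighting table: 2000 Hz -> 1.2 dB correction
SPL_A = SPL + correction = 87.0 + (1.2) = 88.2 dBA


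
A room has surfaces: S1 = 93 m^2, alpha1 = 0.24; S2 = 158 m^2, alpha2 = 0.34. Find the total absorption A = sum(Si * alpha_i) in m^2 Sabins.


93 * 0.24 = 22.32
158 * 0.34 = 53.72
A_total = 22.32 + 53.72 = 76.04 m^2


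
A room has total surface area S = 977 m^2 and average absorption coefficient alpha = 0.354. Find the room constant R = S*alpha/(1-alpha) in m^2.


R = 977 * 0.354 / (1 - 0.354) = 535.38 m^2
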